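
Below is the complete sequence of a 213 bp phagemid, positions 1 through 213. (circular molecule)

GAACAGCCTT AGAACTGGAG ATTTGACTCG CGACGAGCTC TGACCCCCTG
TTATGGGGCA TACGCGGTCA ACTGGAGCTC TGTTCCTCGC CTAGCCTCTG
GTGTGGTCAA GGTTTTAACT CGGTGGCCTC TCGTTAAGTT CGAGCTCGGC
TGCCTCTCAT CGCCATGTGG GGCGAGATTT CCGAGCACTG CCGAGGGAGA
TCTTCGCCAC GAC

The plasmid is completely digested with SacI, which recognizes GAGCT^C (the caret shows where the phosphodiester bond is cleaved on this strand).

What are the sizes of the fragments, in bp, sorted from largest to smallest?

106, 67, 40 bp

SacI sites (GAGCTC) start at positions 35, 75, 142.
SacI cuts after base 5 of each site (before the last base), so after positions 39, 79, 146.
Circular molecule, 3 cuts → 3 fragments:
  40–79 → 40 bp
  80–146 → 67 bp
  147–213 then 1–39 → 67 + 39 = 106 bp
Sorted largest to smallest: 106, 67, 40 bp.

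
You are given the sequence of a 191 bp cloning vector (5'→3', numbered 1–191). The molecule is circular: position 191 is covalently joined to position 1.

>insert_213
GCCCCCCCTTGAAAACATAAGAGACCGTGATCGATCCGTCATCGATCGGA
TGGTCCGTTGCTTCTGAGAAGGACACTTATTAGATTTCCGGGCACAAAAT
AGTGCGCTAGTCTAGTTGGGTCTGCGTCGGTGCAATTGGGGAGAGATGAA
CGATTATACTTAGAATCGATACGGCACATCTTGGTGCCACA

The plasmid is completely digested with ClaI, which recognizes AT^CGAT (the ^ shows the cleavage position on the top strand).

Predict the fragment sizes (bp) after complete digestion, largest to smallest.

ClaI sites (ATCGAT) start at positions 30, 41, 165.
ClaI cuts after base 2 of each site, so after positions 31, 42, 166.
Circular molecule, 3 cuts → 3 fragments:
  32–42 → 11 bp
  43–166 → 124 bp
  167–191 then 1–31 → 25 + 31 = 56 bp
Sorted largest to smallest: 124, 56, 11 bp.

124, 56, 11 bp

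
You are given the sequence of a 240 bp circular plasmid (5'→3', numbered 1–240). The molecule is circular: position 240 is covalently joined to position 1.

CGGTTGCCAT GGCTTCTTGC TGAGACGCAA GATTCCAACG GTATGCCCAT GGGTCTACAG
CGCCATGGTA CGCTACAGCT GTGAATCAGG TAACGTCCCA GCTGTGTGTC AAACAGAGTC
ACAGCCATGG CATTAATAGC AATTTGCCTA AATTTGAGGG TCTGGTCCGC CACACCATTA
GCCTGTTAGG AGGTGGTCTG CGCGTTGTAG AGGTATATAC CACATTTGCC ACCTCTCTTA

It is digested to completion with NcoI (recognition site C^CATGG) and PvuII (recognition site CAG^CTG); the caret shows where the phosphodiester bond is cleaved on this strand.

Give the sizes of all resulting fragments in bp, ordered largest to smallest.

122, 40, 24, 23, 16, 15 bp

NcoI sites (CCATGG) start at positions 7, 47, 63, 125.
NcoI cuts after the first base of each site, so after positions 7, 47, 63, 125.
PvuII sites (CAGCTG) start at positions 76, 99.
PvuII cuts after base 3 of each site, so after positions 78, 101.
Combined cut positions: 7, 47, 63, 78, 101, 125.
Circular molecule, 6 cuts → 6 fragments:
  8–47 → 40 bp
  48–63 → 16 bp
  64–78 → 15 bp
  79–101 → 23 bp
  102–125 → 24 bp
  126–240 then 1–7 → 115 + 7 = 122 bp
Sorted largest to smallest: 122, 40, 24, 23, 16, 15 bp.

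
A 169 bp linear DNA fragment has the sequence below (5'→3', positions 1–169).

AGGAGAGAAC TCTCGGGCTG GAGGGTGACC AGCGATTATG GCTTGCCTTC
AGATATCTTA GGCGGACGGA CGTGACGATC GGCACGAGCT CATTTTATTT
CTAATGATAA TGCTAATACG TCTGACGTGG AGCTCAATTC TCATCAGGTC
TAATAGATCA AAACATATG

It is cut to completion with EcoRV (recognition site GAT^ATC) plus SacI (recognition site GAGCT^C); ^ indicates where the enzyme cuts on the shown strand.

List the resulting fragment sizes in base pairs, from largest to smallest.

The EcoRV site (GATATC) starts at position 52.
EcoRV cuts after base 3 of each site, so after position 54.
SacI sites (GAGCTC) start at positions 86, 130.
SacI cuts after base 5 of each site (before the last base), so after positions 90, 134.
Combined cut positions: 54, 90, 134.
Linear molecule, 3 cuts → 4 fragments:
  1–54 → 54 bp
  55–90 → 36 bp
  91–134 → 44 bp
  135–169 → 35 bp
Sorted largest to smallest: 54, 44, 36, 35 bp.

54, 44, 36, 35 bp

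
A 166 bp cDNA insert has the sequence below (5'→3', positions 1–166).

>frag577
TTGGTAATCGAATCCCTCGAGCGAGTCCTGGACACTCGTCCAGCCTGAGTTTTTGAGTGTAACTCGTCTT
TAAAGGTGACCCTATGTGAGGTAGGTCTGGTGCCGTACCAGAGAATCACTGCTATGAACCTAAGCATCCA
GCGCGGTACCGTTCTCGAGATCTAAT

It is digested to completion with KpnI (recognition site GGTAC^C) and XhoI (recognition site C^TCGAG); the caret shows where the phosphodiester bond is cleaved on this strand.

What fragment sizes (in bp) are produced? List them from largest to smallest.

The KpnI site (GGTACC) starts at position 145.
KpnI cuts after base 5 of each site (before the last base), so after position 149.
XhoI sites (CTCGAG) start at positions 16, 154.
XhoI cuts after the first base of each site, so after positions 16, 154.
Combined cut positions: 16, 149, 154.
Linear molecule, 3 cuts → 4 fragments:
  1–16 → 16 bp
  17–149 → 133 bp
  150–154 → 5 bp
  155–166 → 12 bp
Sorted largest to smallest: 133, 16, 12, 5 bp.

133, 16, 12, 5 bp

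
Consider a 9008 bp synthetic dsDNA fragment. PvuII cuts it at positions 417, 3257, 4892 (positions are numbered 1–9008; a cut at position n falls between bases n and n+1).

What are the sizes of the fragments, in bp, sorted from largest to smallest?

Linear molecule, 3 cuts → 4 fragments:
  417 − 0 = 417 bp
  3257 − 417 = 2840 bp
  4892 − 3257 = 1635 bp
  9008 − 4892 = 4116 bp
Sorted largest to smallest: 4116, 2840, 1635, 417 bp.

4116, 2840, 1635, 417 bp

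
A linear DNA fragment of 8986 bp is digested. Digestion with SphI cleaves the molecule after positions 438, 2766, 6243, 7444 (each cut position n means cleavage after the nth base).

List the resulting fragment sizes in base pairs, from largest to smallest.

Linear molecule, 4 cuts → 5 fragments:
  438 − 0 = 438 bp
  2766 − 438 = 2328 bp
  6243 − 2766 = 3477 bp
  7444 − 6243 = 1201 bp
  8986 − 7444 = 1542 bp
Sorted largest to smallest: 3477, 2328, 1542, 1201, 438 bp.

3477, 2328, 1542, 1201, 438 bp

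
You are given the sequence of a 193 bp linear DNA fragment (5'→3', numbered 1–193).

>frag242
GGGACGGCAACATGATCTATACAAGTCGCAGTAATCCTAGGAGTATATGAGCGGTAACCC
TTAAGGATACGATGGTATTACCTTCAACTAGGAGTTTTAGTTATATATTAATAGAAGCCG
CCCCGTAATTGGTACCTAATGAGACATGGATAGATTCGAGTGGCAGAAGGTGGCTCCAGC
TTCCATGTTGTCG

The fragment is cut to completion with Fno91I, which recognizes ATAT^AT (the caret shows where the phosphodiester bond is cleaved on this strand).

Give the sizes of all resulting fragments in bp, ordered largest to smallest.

The Fno91I site (ATATAT) starts at position 103.
Fno91I cuts after base 4 of each site, so after position 106.
Linear molecule, 1 cut → 2 fragments:
  1–106 → 106 bp
  107–193 → 87 bp
Sorted largest to smallest: 106, 87 bp.

106, 87 bp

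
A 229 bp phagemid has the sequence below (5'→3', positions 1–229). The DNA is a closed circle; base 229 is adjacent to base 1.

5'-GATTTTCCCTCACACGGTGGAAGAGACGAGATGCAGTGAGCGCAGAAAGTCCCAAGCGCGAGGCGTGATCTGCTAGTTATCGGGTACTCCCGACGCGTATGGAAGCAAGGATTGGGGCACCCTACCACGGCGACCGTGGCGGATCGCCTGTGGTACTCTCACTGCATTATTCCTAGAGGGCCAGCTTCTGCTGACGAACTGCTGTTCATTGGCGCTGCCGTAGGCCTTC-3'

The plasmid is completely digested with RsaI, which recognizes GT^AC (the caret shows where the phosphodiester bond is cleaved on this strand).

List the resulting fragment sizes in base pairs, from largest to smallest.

160, 69 bp

RsaI sites (GTAC) start at positions 84, 153.
RsaI cuts after base 2 of each site, so after positions 85, 154.
Circular molecule, 2 cuts → 2 fragments:
  86–154 → 69 bp
  155–229 then 1–85 → 75 + 85 = 160 bp
Sorted largest to smallest: 160, 69 bp.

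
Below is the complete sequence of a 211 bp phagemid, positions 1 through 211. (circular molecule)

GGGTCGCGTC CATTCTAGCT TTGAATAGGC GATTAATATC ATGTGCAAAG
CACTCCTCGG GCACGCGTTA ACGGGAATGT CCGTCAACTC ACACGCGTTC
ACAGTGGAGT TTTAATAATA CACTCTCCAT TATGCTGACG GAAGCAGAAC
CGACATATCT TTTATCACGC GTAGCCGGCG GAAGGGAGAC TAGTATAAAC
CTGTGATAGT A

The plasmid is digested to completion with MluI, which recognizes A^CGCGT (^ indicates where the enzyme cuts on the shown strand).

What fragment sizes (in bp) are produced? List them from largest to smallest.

MluI sites (ACGCGT) start at positions 63, 93, 167.
MluI cuts after the first base of each site, so after positions 63, 93, 167.
Circular molecule, 3 cuts → 3 fragments:
  64–93 → 30 bp
  94–167 → 74 bp
  168–211 then 1–63 → 44 + 63 = 107 bp
Sorted largest to smallest: 107, 74, 30 bp.

107, 74, 30 bp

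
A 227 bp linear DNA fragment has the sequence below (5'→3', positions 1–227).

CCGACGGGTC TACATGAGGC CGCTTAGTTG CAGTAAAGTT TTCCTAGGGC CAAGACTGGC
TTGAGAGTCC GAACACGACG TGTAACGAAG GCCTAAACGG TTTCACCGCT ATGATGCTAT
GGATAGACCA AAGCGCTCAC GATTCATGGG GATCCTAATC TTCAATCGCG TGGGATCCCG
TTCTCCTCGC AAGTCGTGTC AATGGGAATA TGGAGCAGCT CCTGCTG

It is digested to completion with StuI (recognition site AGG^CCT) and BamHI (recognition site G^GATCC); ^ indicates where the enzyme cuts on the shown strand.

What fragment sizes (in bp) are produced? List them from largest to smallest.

The StuI site (AGGCCT) starts at position 89.
StuI cuts after base 3 of each site, so after position 91.
BamHI sites (GGATCC) start at positions 150, 173.
BamHI cuts after the first base of each site, so after positions 150, 173.
Combined cut positions: 91, 150, 173.
Linear molecule, 3 cuts → 4 fragments:
  1–91 → 91 bp
  92–150 → 59 bp
  151–173 → 23 bp
  174–227 → 54 bp
Sorted largest to smallest: 91, 59, 54, 23 bp.

91, 59, 54, 23 bp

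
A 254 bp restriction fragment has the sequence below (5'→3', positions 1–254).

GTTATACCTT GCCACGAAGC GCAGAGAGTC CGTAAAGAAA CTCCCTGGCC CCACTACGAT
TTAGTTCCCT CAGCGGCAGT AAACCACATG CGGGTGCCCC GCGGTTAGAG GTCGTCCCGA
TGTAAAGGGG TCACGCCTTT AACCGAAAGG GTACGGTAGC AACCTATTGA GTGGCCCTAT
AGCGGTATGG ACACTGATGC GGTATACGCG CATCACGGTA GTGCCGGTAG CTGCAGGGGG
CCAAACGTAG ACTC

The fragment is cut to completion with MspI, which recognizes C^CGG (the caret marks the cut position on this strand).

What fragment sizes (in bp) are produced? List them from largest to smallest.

The MspI site (CCGG) starts at position 224.
MspI cuts after the first base of each site, so after position 224.
Linear molecule, 1 cut → 2 fragments:
  1–224 → 224 bp
  225–254 → 30 bp
Sorted largest to smallest: 224, 30 bp.

224, 30 bp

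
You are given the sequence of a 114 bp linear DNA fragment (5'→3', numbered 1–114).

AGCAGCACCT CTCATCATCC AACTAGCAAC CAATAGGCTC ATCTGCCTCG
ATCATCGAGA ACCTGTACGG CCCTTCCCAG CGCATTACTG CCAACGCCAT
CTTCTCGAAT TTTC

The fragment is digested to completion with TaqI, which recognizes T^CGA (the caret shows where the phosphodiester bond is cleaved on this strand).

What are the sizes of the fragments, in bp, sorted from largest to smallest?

50, 48, 9, 7 bp

TaqI sites (TCGA) start at positions 48, 55, 105.
TaqI cuts after the first base of each site, so after positions 48, 55, 105.
Linear molecule, 3 cuts → 4 fragments:
  1–48 → 48 bp
  49–55 → 7 bp
  56–105 → 50 bp
  106–114 → 9 bp
Sorted largest to smallest: 50, 48, 9, 7 bp.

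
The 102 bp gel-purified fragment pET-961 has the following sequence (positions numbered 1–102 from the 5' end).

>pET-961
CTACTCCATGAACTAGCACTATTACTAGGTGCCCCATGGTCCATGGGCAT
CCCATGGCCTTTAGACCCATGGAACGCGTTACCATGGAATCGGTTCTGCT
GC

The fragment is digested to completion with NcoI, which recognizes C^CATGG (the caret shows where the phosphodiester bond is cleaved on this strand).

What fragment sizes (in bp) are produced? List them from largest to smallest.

34, 20, 15, 15, 11, 7 bp

NcoI sites (CCATGG) start at positions 34, 41, 52, 67, 82.
NcoI cuts after the first base of each site, so after positions 34, 41, 52, 67, 82.
Linear molecule, 5 cuts → 6 fragments:
  1–34 → 34 bp
  35–41 → 7 bp
  42–52 → 11 bp
  53–67 → 15 bp
  68–82 → 15 bp
  83–102 → 20 bp
Sorted largest to smallest: 34, 20, 15, 15, 11, 7 bp.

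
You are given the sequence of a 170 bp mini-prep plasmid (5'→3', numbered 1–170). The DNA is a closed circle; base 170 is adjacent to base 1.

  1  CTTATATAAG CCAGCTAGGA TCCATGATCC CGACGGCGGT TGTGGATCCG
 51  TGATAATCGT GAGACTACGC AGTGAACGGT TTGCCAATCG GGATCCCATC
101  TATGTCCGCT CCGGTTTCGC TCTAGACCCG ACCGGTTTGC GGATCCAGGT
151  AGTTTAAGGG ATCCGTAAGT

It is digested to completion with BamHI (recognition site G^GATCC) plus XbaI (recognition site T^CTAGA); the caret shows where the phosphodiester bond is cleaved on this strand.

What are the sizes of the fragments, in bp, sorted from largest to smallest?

47, 30, 29, 26, 20, 18 bp

BamHI sites (GGATCC) start at positions 18, 44, 91, 141, 159.
BamHI cuts after the first base of each site, so after positions 18, 44, 91, 141, 159.
The XbaI site (TCTAGA) starts at position 121.
XbaI cuts after the first base of each site, so after position 121.
Combined cut positions: 18, 44, 91, 121, 141, 159.
Circular molecule, 6 cuts → 6 fragments:
  19–44 → 26 bp
  45–91 → 47 bp
  92–121 → 30 bp
  122–141 → 20 bp
  142–159 → 18 bp
  160–170 then 1–18 → 11 + 18 = 29 bp
Sorted largest to smallest: 47, 30, 29, 26, 20, 18 bp.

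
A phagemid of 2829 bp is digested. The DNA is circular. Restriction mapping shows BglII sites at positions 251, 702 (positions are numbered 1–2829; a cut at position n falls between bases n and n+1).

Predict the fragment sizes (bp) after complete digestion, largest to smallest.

Circular molecule, 2 cuts → 2 fragments:
  702 − 251 = 451 bp
  wrap: 2829 − 702 + 251 = 2378 bp
Sorted largest to smallest: 2378, 451 bp.

2378, 451 bp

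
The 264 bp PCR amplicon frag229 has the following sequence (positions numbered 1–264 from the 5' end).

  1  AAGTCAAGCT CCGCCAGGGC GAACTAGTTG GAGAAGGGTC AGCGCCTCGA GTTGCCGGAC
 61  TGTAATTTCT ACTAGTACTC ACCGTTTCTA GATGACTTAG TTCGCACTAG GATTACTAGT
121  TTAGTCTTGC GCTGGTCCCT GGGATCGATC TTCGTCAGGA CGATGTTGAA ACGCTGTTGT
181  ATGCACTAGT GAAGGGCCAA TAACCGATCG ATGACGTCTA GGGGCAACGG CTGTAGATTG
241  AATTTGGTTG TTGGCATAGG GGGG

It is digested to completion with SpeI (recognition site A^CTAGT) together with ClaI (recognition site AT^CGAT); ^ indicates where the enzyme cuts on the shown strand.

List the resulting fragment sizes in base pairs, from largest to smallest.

56, 48, 44, 40, 30, 23, 23 bp

SpeI sites (ACTAGT) start at positions 23, 71, 115, 185.
SpeI cuts after the first base of each site, so after positions 23, 71, 115, 185.
ClaI sites (ATCGAT) start at positions 144, 207.
ClaI cuts after base 2 of each site, so after positions 145, 208.
Combined cut positions: 23, 71, 115, 145, 185, 208.
Linear molecule, 6 cuts → 7 fragments:
  1–23 → 23 bp
  24–71 → 48 bp
  72–115 → 44 bp
  116–145 → 30 bp
  146–185 → 40 bp
  186–208 → 23 bp
  209–264 → 56 bp
Sorted largest to smallest: 56, 48, 44, 40, 30, 23, 23 bp.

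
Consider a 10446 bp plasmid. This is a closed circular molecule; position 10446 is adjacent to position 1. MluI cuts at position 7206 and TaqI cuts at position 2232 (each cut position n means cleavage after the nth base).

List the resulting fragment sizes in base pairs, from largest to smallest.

5472, 4974 bp

Combined cut positions (sorted): 2232, 7206.
Circular molecule, 2 cuts → 2 fragments:
  7206 − 2232 = 4974 bp
  wrap: 10446 − 7206 + 2232 = 5472 bp
Sorted largest to smallest: 5472, 4974 bp.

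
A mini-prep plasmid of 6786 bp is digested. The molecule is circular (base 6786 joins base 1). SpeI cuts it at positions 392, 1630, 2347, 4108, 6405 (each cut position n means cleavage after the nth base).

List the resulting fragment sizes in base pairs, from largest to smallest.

Circular molecule, 5 cuts → 5 fragments:
  1630 − 392 = 1238 bp
  2347 − 1630 = 717 bp
  4108 − 2347 = 1761 bp
  6405 − 4108 = 2297 bp
  wrap: 6786 − 6405 + 392 = 773 bp
Sorted largest to smallest: 2297, 1761, 1238, 773, 717 bp.

2297, 1761, 1238, 773, 717 bp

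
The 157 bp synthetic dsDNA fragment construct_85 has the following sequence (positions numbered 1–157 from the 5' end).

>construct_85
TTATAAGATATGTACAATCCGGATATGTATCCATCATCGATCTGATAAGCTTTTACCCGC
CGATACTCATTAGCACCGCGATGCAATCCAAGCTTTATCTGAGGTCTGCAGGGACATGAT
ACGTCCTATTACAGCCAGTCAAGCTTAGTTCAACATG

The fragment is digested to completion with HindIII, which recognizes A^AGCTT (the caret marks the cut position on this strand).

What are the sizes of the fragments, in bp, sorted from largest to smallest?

51, 47, 43, 16 bp

HindIII sites (AAGCTT) start at positions 47, 90, 141.
HindIII cuts after the first base of each site, so after positions 47, 90, 141.
Linear molecule, 3 cuts → 4 fragments:
  1–47 → 47 bp
  48–90 → 43 bp
  91–141 → 51 bp
  142–157 → 16 bp
Sorted largest to smallest: 51, 47, 43, 16 bp.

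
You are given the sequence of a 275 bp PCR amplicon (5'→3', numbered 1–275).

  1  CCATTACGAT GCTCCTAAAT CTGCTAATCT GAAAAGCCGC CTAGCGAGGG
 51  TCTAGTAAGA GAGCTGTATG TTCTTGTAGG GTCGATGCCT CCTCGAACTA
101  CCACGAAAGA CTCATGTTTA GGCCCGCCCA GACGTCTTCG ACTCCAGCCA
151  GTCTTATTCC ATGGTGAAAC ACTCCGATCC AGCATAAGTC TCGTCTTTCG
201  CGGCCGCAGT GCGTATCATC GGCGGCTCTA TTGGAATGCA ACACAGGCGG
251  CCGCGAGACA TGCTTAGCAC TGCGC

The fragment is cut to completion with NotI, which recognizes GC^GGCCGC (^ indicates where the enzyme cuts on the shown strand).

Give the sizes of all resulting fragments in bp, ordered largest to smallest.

NotI sites (GCGGCCGC) start at positions 200, 247.
NotI cuts after base 2 of each site, so after positions 201, 248.
Linear molecule, 2 cuts → 3 fragments:
  1–201 → 201 bp
  202–248 → 47 bp
  249–275 → 27 bp
Sorted largest to smallest: 201, 47, 27 bp.

201, 47, 27 bp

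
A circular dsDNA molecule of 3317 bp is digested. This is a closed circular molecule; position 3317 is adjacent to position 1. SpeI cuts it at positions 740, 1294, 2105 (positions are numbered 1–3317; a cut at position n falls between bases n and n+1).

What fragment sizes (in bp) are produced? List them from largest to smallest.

1952, 811, 554 bp

Circular molecule, 3 cuts → 3 fragments:
  1294 − 740 = 554 bp
  2105 − 1294 = 811 bp
  wrap: 3317 − 2105 + 740 = 1952 bp
Sorted largest to smallest: 1952, 811, 554 bp.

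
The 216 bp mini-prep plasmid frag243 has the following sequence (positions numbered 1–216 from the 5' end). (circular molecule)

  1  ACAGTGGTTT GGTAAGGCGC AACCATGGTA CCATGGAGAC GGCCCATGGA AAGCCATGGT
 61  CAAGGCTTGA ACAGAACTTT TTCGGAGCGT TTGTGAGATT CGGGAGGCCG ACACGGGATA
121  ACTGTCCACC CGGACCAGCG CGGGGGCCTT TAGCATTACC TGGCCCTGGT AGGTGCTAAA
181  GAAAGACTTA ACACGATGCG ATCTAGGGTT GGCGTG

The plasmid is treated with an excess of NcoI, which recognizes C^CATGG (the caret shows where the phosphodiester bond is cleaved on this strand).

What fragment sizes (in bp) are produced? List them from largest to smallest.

NcoI sites (CCATGG) start at positions 23, 31, 44, 54.
NcoI cuts after the first base of each site, so after positions 23, 31, 44, 54.
Circular molecule, 4 cuts → 4 fragments:
  24–31 → 8 bp
  32–44 → 13 bp
  45–54 → 10 bp
  55–216 then 1–23 → 162 + 23 = 185 bp
Sorted largest to smallest: 185, 13, 10, 8 bp.

185, 13, 10, 8 bp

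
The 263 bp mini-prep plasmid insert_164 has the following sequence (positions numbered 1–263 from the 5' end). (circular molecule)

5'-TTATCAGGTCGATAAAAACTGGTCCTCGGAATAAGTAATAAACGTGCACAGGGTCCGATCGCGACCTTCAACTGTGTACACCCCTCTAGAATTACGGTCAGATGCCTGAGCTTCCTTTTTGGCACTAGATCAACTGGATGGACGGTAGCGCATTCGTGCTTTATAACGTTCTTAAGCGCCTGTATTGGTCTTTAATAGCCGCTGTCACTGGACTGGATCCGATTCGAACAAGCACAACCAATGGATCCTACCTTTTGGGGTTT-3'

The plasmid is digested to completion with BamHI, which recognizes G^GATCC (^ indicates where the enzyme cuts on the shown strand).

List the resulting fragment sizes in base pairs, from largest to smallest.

235, 28 bp

BamHI sites (GGATCC) start at positions 215, 243.
BamHI cuts after the first base of each site, so after positions 215, 243.
Circular molecule, 2 cuts → 2 fragments:
  216–243 → 28 bp
  244–263 then 1–215 → 20 + 215 = 235 bp
Sorted largest to smallest: 235, 28 bp.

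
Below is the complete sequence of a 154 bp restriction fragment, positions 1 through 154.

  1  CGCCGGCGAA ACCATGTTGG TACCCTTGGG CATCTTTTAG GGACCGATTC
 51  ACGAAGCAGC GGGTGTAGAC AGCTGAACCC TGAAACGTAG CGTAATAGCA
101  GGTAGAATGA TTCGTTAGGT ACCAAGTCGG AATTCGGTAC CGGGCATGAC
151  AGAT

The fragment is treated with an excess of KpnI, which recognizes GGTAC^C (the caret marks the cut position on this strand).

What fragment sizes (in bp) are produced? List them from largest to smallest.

KpnI sites (GGTACC) start at positions 19, 118, 136.
KpnI cuts after base 5 of each site (before the last base), so after positions 23, 122, 140.
Linear molecule, 3 cuts → 4 fragments:
  1–23 → 23 bp
  24–122 → 99 bp
  123–140 → 18 bp
  141–154 → 14 bp
Sorted largest to smallest: 99, 23, 18, 14 bp.

99, 23, 18, 14 bp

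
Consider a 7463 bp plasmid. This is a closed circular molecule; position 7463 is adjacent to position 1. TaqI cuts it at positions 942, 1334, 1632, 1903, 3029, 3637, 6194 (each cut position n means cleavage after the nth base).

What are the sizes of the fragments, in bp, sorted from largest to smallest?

2557, 2211, 1126, 608, 392, 298, 271 bp

Circular molecule, 7 cuts → 7 fragments:
  1334 − 942 = 392 bp
  1632 − 1334 = 298 bp
  1903 − 1632 = 271 bp
  3029 − 1903 = 1126 bp
  3637 − 3029 = 608 bp
  6194 − 3637 = 2557 bp
  wrap: 7463 − 6194 + 942 = 2211 bp
Sorted largest to smallest: 2557, 2211, 1126, 608, 392, 298, 271 bp.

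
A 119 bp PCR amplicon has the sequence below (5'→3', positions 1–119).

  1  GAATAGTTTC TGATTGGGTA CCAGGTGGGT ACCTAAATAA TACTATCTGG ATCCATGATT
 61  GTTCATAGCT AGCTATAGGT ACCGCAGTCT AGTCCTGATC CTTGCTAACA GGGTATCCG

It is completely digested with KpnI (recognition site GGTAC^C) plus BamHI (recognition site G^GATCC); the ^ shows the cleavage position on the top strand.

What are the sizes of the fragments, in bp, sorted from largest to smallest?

37, 33, 21, 17, 11 bp

KpnI sites (GGTACC) start at positions 17, 28, 78.
KpnI cuts after base 5 of each site (before the last base), so after positions 21, 32, 82.
The BamHI site (GGATCC) starts at position 49.
BamHI cuts after the first base of each site, so after position 49.
Combined cut positions: 21, 32, 49, 82.
Linear molecule, 4 cuts → 5 fragments:
  1–21 → 21 bp
  22–32 → 11 bp
  33–49 → 17 bp
  50–82 → 33 bp
  83–119 → 37 bp
Sorted largest to smallest: 37, 33, 21, 17, 11 bp.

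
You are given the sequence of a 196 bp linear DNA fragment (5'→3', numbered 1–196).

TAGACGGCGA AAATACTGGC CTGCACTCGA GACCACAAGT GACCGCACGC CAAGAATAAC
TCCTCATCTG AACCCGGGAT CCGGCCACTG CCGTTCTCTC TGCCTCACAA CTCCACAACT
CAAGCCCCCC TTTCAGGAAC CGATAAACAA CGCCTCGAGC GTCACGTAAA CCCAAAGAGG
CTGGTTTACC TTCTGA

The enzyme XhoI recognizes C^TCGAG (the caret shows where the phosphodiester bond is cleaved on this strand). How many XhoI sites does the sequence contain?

2

CTCGAG occurs starting at positions 26, 154.
XhoI cuts at 2 sites.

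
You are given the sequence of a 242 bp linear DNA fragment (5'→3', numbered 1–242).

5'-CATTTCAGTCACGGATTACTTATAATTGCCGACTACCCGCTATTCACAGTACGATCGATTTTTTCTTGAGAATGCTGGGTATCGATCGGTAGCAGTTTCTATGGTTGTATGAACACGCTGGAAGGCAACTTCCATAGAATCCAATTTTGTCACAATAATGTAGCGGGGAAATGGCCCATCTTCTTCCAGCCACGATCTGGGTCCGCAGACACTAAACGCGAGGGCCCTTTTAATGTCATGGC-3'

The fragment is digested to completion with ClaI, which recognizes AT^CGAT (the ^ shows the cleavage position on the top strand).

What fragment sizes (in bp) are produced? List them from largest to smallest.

160, 55, 27 bp

ClaI sites (ATCGAT) start at positions 54, 81.
ClaI cuts after base 2 of each site, so after positions 55, 82.
Linear molecule, 2 cuts → 3 fragments:
  1–55 → 55 bp
  56–82 → 27 bp
  83–242 → 160 bp
Sorted largest to smallest: 160, 55, 27 bp.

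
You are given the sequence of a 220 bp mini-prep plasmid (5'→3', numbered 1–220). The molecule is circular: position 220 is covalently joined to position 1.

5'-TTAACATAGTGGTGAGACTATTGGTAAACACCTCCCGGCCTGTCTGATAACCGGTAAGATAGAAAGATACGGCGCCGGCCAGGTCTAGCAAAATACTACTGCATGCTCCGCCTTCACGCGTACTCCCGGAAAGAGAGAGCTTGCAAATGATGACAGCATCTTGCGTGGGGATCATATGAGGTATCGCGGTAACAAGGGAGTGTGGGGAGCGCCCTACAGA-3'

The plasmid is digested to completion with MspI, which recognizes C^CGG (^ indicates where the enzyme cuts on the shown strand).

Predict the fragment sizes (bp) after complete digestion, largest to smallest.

MspI sites (CCGG) start at positions 35, 51, 75, 126.
MspI cuts after the first base of each site, so after positions 35, 51, 75, 126.
Circular molecule, 4 cuts → 4 fragments:
  36–51 → 16 bp
  52–75 → 24 bp
  76–126 → 51 bp
  127–220 then 1–35 → 94 + 35 = 129 bp
Sorted largest to smallest: 129, 51, 24, 16 bp.

129, 51, 24, 16 bp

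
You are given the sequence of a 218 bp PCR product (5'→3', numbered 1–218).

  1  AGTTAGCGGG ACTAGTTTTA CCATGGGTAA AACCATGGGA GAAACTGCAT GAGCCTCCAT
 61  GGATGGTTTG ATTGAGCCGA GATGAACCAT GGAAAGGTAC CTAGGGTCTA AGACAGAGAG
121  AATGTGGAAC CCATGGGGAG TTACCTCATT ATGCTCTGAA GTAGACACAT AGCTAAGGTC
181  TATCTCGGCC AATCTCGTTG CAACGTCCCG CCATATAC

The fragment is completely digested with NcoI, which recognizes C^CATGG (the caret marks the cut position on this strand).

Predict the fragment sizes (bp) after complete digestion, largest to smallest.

NcoI sites (CCATGG) start at positions 21, 33, 57, 87, 131.
NcoI cuts after the first base of each site, so after positions 21, 33, 57, 87, 131.
Linear molecule, 5 cuts → 6 fragments:
  1–21 → 21 bp
  22–33 → 12 bp
  34–57 → 24 bp
  58–87 → 30 bp
  88–131 → 44 bp
  132–218 → 87 bp
Sorted largest to smallest: 87, 44, 30, 24, 21, 12 bp.

87, 44, 30, 24, 21, 12 bp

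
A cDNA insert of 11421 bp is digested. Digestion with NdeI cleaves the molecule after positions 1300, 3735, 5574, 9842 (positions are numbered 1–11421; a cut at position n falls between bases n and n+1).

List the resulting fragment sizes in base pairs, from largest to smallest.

Linear molecule, 4 cuts → 5 fragments:
  1300 − 0 = 1300 bp
  3735 − 1300 = 2435 bp
  5574 − 3735 = 1839 bp
  9842 − 5574 = 4268 bp
  11421 − 9842 = 1579 bp
Sorted largest to smallest: 4268, 2435, 1839, 1579, 1300 bp.

4268, 2435, 1839, 1579, 1300 bp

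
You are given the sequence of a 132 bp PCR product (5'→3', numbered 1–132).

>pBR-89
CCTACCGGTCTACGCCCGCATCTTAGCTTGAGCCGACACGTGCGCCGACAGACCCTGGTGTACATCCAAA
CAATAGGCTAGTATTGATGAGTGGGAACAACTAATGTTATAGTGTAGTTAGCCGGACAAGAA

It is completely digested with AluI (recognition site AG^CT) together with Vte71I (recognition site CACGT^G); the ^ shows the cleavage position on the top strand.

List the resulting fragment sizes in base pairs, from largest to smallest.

The AluI site (AGCT) starts at position 25.
AluI cuts after base 2 of each site, so after position 26.
The Vte71I site (CACGTG) starts at position 37.
Vte71I cuts after base 5 of each site (before the last base), so after position 41.
Combined cut positions: 26, 41.
Linear molecule, 2 cuts → 3 fragments:
  1–26 → 26 bp
  27–41 → 15 bp
  42–132 → 91 bp
Sorted largest to smallest: 91, 26, 15 bp.

91, 26, 15 bp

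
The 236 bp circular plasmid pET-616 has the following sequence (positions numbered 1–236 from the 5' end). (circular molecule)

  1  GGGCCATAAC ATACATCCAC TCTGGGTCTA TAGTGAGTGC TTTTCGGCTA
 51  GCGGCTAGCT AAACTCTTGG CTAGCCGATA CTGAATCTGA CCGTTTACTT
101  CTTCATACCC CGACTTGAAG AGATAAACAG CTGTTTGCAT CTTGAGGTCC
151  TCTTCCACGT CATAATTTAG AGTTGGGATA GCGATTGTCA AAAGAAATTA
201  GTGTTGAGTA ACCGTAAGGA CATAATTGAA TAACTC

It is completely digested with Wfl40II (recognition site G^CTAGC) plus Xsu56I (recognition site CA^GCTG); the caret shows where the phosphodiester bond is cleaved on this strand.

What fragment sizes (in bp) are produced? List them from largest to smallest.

Wfl40II sites (GCTAGC) start at positions 47, 54, 70.
Wfl40II cuts after the first base of each site, so after positions 47, 54, 70.
The Xsu56I site (CAGCTG) starts at position 128.
Xsu56I cuts after base 2 of each site, so after position 129.
Combined cut positions: 47, 54, 70, 129.
Circular molecule, 4 cuts → 4 fragments:
  48–54 → 7 bp
  55–70 → 16 bp
  71–129 → 59 bp
  130–236 then 1–47 → 107 + 47 = 154 bp
Sorted largest to smallest: 154, 59, 16, 7 bp.

154, 59, 16, 7 bp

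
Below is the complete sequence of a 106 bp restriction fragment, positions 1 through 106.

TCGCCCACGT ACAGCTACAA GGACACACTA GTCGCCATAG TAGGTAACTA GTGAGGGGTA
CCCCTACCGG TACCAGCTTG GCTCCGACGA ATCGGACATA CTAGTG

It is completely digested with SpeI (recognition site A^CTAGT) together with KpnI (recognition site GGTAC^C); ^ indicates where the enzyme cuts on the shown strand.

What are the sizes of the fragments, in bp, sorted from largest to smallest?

27, 27, 20, 14, 12, 6 bp

SpeI sites (ACTAGT) start at positions 27, 47, 100.
SpeI cuts after the first base of each site, so after positions 27, 47, 100.
KpnI sites (GGTACC) start at positions 57, 69.
KpnI cuts after base 5 of each site (before the last base), so after positions 61, 73.
Combined cut positions: 27, 47, 61, 73, 100.
Linear molecule, 5 cuts → 6 fragments:
  1–27 → 27 bp
  28–47 → 20 bp
  48–61 → 14 bp
  62–73 → 12 bp
  74–100 → 27 bp
  101–106 → 6 bp
Sorted largest to smallest: 27, 27, 20, 14, 12, 6 bp.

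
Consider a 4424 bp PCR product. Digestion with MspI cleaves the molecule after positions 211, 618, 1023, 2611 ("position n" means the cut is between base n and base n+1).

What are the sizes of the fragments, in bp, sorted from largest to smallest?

Linear molecule, 4 cuts → 5 fragments:
  211 − 0 = 211 bp
  618 − 211 = 407 bp
  1023 − 618 = 405 bp
  2611 − 1023 = 1588 bp
  4424 − 2611 = 1813 bp
Sorted largest to smallest: 1813, 1588, 407, 405, 211 bp.

1813, 1588, 407, 405, 211 bp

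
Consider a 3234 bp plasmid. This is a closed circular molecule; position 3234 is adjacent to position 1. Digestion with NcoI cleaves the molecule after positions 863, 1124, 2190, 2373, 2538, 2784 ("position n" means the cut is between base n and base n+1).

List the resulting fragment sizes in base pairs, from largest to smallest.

Circular molecule, 6 cuts → 6 fragments:
  1124 − 863 = 261 bp
  2190 − 1124 = 1066 bp
  2373 − 2190 = 183 bp
  2538 − 2373 = 165 bp
  2784 − 2538 = 246 bp
  wrap: 3234 − 2784 + 863 = 1313 bp
Sorted largest to smallest: 1313, 1066, 261, 246, 183, 165 bp.

1313, 1066, 261, 246, 183, 165 bp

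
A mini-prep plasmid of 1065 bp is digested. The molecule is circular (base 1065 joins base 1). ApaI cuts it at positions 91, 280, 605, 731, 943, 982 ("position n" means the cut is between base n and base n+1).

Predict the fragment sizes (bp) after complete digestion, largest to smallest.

Circular molecule, 6 cuts → 6 fragments:
  280 − 91 = 189 bp
  605 − 280 = 325 bp
  731 − 605 = 126 bp
  943 − 731 = 212 bp
  982 − 943 = 39 bp
  wrap: 1065 − 982 + 91 = 174 bp
Sorted largest to smallest: 325, 212, 189, 174, 126, 39 bp.

325, 212, 189, 174, 126, 39 bp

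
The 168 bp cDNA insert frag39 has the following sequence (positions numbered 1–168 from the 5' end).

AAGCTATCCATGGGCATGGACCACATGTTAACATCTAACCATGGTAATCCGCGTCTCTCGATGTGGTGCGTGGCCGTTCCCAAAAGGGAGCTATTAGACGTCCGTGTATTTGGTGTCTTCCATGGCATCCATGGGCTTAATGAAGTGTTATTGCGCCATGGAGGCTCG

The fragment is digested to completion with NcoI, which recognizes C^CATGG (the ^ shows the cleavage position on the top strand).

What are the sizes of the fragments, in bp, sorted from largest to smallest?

81, 31, 27, 12, 9, 8 bp

NcoI sites (CCATGG) start at positions 8, 39, 120, 129, 156.
NcoI cuts after the first base of each site, so after positions 8, 39, 120, 129, 156.
Linear molecule, 5 cuts → 6 fragments:
  1–8 → 8 bp
  9–39 → 31 bp
  40–120 → 81 bp
  121–129 → 9 bp
  130–156 → 27 bp
  157–168 → 12 bp
Sorted largest to smallest: 81, 31, 27, 12, 9, 8 bp.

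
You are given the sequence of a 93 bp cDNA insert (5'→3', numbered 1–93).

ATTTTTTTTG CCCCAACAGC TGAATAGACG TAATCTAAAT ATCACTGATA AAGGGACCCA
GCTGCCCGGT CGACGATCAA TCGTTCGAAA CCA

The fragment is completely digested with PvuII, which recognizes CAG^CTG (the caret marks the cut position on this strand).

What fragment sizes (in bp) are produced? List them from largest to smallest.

42, 32, 19 bp

PvuII sites (CAGCTG) start at positions 17, 59.
PvuII cuts after base 3 of each site, so after positions 19, 61.
Linear molecule, 2 cuts → 3 fragments:
  1–19 → 19 bp
  20–61 → 42 bp
  62–93 → 32 bp
Sorted largest to smallest: 42, 32, 19 bp.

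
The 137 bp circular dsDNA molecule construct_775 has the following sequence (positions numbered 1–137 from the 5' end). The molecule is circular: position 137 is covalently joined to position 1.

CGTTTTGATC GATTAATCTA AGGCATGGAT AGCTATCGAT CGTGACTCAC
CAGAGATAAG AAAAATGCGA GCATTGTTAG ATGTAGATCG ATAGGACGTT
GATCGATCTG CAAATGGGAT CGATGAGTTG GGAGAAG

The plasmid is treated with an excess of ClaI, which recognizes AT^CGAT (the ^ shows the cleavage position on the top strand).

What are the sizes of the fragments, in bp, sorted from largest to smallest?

ClaI sites (ATCGAT) start at positions 8, 35, 87, 102, 119.
ClaI cuts after base 2 of each site, so after positions 9, 36, 88, 103, 120.
Circular molecule, 5 cuts → 5 fragments:
  10–36 → 27 bp
  37–88 → 52 bp
  89–103 → 15 bp
  104–120 → 17 bp
  121–137 then 1–9 → 17 + 9 = 26 bp
Sorted largest to smallest: 52, 27, 26, 17, 15 bp.

52, 27, 26, 17, 15 bp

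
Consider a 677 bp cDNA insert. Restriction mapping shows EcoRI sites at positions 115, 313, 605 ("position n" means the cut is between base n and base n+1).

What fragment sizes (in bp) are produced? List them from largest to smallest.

292, 198, 115, 72 bp

Linear molecule, 3 cuts → 4 fragments:
  115 − 0 = 115 bp
  313 − 115 = 198 bp
  605 − 313 = 292 bp
  677 − 605 = 72 bp
Sorted largest to smallest: 292, 198, 115, 72 bp.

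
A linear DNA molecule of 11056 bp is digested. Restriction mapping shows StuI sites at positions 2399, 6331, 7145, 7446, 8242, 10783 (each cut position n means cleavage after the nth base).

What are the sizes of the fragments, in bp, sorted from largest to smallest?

Linear molecule, 6 cuts → 7 fragments:
  2399 − 0 = 2399 bp
  6331 − 2399 = 3932 bp
  7145 − 6331 = 814 bp
  7446 − 7145 = 301 bp
  8242 − 7446 = 796 bp
  10783 − 8242 = 2541 bp
  11056 − 10783 = 273 bp
Sorted largest to smallest: 3932, 2541, 2399, 814, 796, 301, 273 bp.

3932, 2541, 2399, 814, 796, 301, 273 bp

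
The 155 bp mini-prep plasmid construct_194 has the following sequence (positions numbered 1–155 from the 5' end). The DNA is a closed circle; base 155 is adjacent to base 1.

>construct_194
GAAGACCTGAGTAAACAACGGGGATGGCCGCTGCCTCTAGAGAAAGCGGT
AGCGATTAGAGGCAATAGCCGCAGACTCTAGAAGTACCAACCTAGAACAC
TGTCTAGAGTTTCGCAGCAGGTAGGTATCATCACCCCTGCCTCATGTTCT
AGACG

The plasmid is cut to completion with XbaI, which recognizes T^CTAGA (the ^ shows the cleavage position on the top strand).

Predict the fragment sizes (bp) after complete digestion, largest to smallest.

XbaI sites (TCTAGA) start at positions 36, 77, 103, 148.
XbaI cuts after the first base of each site, so after positions 36, 77, 103, 148.
Circular molecule, 4 cuts → 4 fragments:
  37–77 → 41 bp
  78–103 → 26 bp
  104–148 → 45 bp
  149–155 then 1–36 → 7 + 36 = 43 bp
Sorted largest to smallest: 45, 43, 41, 26 bp.

45, 43, 41, 26 bp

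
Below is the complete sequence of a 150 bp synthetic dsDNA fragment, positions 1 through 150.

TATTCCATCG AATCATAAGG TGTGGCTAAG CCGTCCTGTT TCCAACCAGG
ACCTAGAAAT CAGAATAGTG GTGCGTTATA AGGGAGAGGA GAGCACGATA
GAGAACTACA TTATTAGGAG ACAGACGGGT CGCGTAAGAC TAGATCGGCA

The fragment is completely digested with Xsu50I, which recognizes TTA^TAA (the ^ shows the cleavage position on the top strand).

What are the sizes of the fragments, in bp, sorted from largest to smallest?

78, 72 bp

The Xsu50I site (TTATAA) starts at position 76.
Xsu50I cuts after base 3 of each site, so after position 78.
Linear molecule, 1 cut → 2 fragments:
  1–78 → 78 bp
  79–150 → 72 bp
Sorted largest to smallest: 78, 72 bp.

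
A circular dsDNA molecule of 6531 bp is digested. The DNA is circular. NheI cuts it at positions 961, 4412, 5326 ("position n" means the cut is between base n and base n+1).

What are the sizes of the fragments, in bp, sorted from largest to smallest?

Circular molecule, 3 cuts → 3 fragments:
  4412 − 961 = 3451 bp
  5326 − 4412 = 914 bp
  wrap: 6531 − 5326 + 961 = 2166 bp
Sorted largest to smallest: 3451, 2166, 914 bp.

3451, 2166, 914 bp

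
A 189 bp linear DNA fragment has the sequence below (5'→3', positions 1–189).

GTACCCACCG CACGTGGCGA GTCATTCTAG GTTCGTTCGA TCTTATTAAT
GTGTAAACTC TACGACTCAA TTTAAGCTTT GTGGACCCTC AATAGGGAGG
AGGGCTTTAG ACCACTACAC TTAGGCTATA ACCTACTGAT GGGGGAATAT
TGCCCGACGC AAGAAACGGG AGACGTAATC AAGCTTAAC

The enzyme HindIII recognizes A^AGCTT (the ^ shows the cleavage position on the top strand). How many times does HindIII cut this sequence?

2

AAGCTT occurs starting at positions 74, 181.
HindIII cuts at 2 sites.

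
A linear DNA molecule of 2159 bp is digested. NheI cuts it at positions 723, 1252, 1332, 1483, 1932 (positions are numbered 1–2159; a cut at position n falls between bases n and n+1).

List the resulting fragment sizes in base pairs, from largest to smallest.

Linear molecule, 5 cuts → 6 fragments:
  723 − 0 = 723 bp
  1252 − 723 = 529 bp
  1332 − 1252 = 80 bp
  1483 − 1332 = 151 bp
  1932 − 1483 = 449 bp
  2159 − 1932 = 227 bp
Sorted largest to smallest: 723, 529, 449, 227, 151, 80 bp.

723, 529, 449, 227, 151, 80 bp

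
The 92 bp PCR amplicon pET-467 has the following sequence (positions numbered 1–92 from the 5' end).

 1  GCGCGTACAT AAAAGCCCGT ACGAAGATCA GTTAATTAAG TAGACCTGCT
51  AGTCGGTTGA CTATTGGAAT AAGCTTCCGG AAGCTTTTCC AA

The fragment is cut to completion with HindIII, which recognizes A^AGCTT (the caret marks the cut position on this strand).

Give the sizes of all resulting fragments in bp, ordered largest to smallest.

HindIII sites (AAGCTT) start at positions 71, 81.
HindIII cuts after the first base of each site, so after positions 71, 81.
Linear molecule, 2 cuts → 3 fragments:
  1–71 → 71 bp
  72–81 → 10 bp
  82–92 → 11 bp
Sorted largest to smallest: 71, 11, 10 bp.

71, 11, 10 bp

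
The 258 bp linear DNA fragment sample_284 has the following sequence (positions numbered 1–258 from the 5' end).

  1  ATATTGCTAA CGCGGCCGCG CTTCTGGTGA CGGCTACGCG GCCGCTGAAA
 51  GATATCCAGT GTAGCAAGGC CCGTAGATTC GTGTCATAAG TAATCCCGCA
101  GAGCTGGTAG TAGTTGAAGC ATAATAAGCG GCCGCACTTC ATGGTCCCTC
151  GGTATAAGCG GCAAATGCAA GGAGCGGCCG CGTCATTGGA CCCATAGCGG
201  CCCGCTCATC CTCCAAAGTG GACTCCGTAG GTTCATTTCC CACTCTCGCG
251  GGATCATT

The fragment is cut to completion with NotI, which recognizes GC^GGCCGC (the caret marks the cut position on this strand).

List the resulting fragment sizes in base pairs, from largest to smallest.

90, 83, 46, 26, 13 bp

NotI sites (GCGGCCGC) start at positions 12, 38, 128, 174.
NotI cuts after base 2 of each site, so after positions 13, 39, 129, 175.
Linear molecule, 4 cuts → 5 fragments:
  1–13 → 13 bp
  14–39 → 26 bp
  40–129 → 90 bp
  130–175 → 46 bp
  176–258 → 83 bp
Sorted largest to smallest: 90, 83, 46, 26, 13 bp.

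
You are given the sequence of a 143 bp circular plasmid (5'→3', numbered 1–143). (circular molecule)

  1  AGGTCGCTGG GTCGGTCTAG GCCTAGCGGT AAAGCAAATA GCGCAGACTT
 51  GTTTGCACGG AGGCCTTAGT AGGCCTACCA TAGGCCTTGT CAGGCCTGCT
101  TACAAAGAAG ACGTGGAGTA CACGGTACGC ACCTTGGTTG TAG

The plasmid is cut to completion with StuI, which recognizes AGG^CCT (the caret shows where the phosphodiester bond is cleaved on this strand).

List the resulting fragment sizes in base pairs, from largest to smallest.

70, 42, 11, 10, 10 bp

StuI sites (AGGCCT) start at positions 19, 61, 71, 82, 92.
StuI cuts after base 3 of each site, so after positions 21, 63, 73, 84, 94.
Circular molecule, 5 cuts → 5 fragments:
  22–63 → 42 bp
  64–73 → 10 bp
  74–84 → 11 bp
  85–94 → 10 bp
  95–143 then 1–21 → 49 + 21 = 70 bp
Sorted largest to smallest: 70, 42, 11, 10, 10 bp.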